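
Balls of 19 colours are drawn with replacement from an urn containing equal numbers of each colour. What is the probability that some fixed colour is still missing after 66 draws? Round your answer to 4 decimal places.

Each draw misses the fixed colour with probability (19-1)/19 = 18/19, independently.
P(still missing after 66) = (18/19)^66 = 0.02820.

0.0282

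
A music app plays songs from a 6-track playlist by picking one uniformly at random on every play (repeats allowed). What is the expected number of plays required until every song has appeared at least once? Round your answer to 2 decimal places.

14.70

Split into phases: going from k distinct to k+1 distinct takes on average 6/(6-k) plays.
E[T] = 6/6 + 6/5 + 6/4 + 6/3 + 6/2 + 6/1 = 6·H_{6}.
H_{6} = 2.450, so E[T] = 14.700.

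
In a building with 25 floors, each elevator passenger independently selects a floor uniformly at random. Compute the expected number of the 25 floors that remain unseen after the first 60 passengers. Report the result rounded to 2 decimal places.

For each floor, P(unseen after 60) = (24/25)^60 = 0.086.
By linearity of expectation, E[unseen] = 25·(24/25)^60 = 2.159.

2.16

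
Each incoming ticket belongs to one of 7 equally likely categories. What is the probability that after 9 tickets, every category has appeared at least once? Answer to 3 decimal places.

Let A_i be the event that category i is missing after 9 tickets. By inclusion–exclusion on the A_i,
P(all seen) = Σ_{j=0}^{7} (-1)^j C(7,j)((7-j)/7)^9
= 1.0000 - 1.7481 + 1.0164 - 0.2274 + 0.0171 - 0.0003 + 0.0000 - 0.0000
= 0.0577.

0.058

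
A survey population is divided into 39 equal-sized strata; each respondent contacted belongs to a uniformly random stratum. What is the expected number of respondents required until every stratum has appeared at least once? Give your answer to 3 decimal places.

165.888

After k distinct strata have appeared, the next respondent gives a new one with probability (39-k)/39, so the expected wait for the (k+1)-th is 39/(39-k).
E[T] = 39/39 + 39/38 + 39/37 + ... + 39/2 + 39/1 = 39·H_{39}.
H_{39} = 4.2535, so E[T] = 165.8882.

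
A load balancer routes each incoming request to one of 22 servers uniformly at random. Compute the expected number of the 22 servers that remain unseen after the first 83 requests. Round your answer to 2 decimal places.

0.46

For each server, P(unseen after 83) = (21/22)^83 = 0.021.
By linearity of expectation, E[unseen] = 22·(21/22)^83 = 0.463.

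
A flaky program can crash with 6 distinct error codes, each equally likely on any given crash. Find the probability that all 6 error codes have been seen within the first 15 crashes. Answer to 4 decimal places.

By inclusion–exclusion over which error codes are missing,
P(all seen) = Σ_{j=0}^{6} (-1)^j C(6,j)((6-j)/6)^15
= 1.00000 - 0.38943 + 0.03425 - 0.00061 + 0.00000 - 0.00000 + 0.00000
= 0.64421.

0.6442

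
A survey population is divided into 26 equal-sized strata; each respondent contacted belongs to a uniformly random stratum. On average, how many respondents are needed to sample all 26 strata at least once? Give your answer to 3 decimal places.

Split into phases: going from k distinct to k+1 distinct takes on average 26/(26-k) respondents.
E[T] = 26/26 + 26/25 + 26/24 + ... + 26/2 + 26/1 = 26·H_{26}.
H_{26} = 3.8544, so E[T] = 100.2149.

100.215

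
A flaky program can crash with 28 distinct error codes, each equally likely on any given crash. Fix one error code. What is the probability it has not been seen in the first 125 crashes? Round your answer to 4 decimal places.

On each crash the fixed error code fails to appear with probability 27/28.
P(still missing after 125) = (27/28)^125 = 0.01061.

0.0106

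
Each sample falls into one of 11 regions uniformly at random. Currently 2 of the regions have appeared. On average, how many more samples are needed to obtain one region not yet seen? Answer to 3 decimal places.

1.222

Each sample yields a new region with probability (11-2)/11 = 9/11, so the wait is geometric with mean 11/9.
E = 11/9 = 1.2222.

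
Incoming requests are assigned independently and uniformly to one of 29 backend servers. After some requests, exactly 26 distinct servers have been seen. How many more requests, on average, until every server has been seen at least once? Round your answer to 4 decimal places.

53.1667

From k distinct to k+1 distinct takes on average 29/(29-k) requests.
Sum over k = 26,...,28: E = 29/3 + 29/2 + 29/1 = 53.16667.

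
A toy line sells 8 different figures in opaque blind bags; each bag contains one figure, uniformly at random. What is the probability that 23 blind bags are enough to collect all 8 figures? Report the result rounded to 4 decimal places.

0.6654

By inclusion–exclusion over which figures are missing,
P(all seen) = Σ_{j=0}^{8} (-1)^j C(8,j)((8-j)/8)^23
= 1.00000 - 0.37092 + 0.03746 - 0.00113 + 0.00001 - 0.00000 + 0.00000 - 0.00000 + 0.00000
= 0.66542.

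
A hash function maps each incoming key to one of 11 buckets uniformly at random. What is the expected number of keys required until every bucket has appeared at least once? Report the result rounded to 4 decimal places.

After k distinct buckets have appeared, the next key gives a new one with probability (11-k)/11, so the expected wait for the (k+1)-th is 11/(11-k).
E[T] = 11/11 + 11/10 + 11/9 + ... + 11/2 + 11/1 = 11·H_{11}.
H_{11} = 3.01988, so E[T] = 33.21865.

33.2187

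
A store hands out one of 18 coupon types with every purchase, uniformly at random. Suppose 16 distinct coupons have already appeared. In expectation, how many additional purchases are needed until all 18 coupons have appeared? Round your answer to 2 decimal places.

The wait to go from k to k+1 distinct coupons is geometric with mean 18/(18-k).
Sum over k = 16,...,17: E = 18/2 + 18/1 = 27.000.

27.00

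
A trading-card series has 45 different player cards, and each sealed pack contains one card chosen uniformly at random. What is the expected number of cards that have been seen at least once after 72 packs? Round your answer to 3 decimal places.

For each card, P(seen in 72 packs) = 1 - (44/45)^72 = 0.8017.
By linearity of expectation, E[distinct seen] = 45·(1 - (44/45)^72) = 36.0771.

36.077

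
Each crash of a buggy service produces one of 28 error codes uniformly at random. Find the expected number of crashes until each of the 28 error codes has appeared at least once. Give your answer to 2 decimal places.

The wait to go from k to k+1 distinct error codes is geometric with mean 28/(28-k).
E[T] = 28/28 + 28/27 + 28/26 + ... + 28/2 + 28/1 = 28·H_{28}.
H_{28} = 3.927, so E[T] = 109.961.

109.96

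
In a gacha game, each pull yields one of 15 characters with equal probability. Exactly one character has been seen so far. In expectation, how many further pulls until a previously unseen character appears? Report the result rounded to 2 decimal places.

Each pull yields a new character with probability (15-1)/15 = 14/15, so the wait is geometric with mean 15/14.
E = 15/14 = 1.071.

1.07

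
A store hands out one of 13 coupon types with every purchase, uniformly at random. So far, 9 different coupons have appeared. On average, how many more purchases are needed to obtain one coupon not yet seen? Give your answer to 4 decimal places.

3.2500

The number of purchases until the next new coupon is geometric with success probability 4/13, so its mean is 13/4.
E = 13/4 = 3.25000.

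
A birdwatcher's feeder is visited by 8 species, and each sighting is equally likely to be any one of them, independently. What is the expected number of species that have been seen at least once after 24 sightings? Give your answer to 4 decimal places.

7.6754

For each species, P(seen in 24 sightings) = 1 - (7/8)^24 = 0.95943.
By linearity of expectation, E[distinct seen] = 8·(1 - (7/8)^24) = 7.67545.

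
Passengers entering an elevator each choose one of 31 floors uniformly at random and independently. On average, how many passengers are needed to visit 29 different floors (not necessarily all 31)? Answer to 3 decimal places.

Going from k to k+1 distinct takes a geometric number of passengers with mean 31/(31-k).
Sum over k = 0,...,28: E = 31/31 + 31/30 + 31/29 + ... + 31/4 + 31/3 = 78.3446.

78.345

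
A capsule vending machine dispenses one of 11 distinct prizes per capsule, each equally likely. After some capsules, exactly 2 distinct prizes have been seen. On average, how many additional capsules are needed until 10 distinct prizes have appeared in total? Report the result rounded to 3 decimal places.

20.119

From k distinct to k+1 distinct takes on average 11/(11-k) capsules.
Sum over k = 2,...,9: E = 11/9 + 11/8 + 11/7 + ... + 11/3 + 11/2 = 20.1187.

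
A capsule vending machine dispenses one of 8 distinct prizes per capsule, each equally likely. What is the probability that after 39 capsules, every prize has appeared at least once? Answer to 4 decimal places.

0.9566

Let A_i be the event that prize i is missing after 39 capsules. By inclusion–exclusion on the A_i,
P(all seen) = Σ_{j=0}^{8} (-1)^j C(8,j)((8-j)/8)^39
= 1.00000 - 0.04379 + 0.00038 - 0.00000 + 0.00000 - 0.00000 + 0.00000 - 0.00000 + 0.00000
= 0.95658.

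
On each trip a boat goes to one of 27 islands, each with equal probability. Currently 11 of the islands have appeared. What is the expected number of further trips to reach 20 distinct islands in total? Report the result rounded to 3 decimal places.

The wait to go from k to k+1 distinct islands is geometric with mean 27/(27-k).
Sum over k = 11,...,19: E = 27/16 + 27/15 + 27/14 + ... + 27/9 + 27/8 = 21.2725.

21.273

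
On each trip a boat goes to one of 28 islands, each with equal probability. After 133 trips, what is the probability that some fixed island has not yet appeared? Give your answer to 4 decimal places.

0.0079

Each trip misses the fixed island with probability (28-1)/28 = 27/28, independently.
P(still missing after 133) = (27/28)^133 = 0.00793.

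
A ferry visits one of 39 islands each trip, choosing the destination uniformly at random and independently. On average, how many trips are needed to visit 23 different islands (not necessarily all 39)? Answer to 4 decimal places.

Going from k to k+1 distinct takes a geometric number of trips with mean 39/(39-k).
Sum over k = 0,...,22: E = 39/39 + 39/38 + 39/37 + ... + 39/18 + 39/17 = 34.03975.

34.0397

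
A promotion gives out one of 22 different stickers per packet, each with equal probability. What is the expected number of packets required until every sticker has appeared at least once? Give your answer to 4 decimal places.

Split into phases: going from k distinct to k+1 distinct takes on average 22/(22-k) packets.
E[T] = 22/22 + 22/21 + 22/20 + ... + 22/2 + 22/1 = 22·H_{22}.
H_{22} = 3.69081, so E[T] = 81.19789.

81.1979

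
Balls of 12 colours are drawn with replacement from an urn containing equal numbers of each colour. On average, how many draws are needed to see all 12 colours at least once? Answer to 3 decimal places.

37.239

The wait to go from k to k+1 distinct colours is geometric with mean 12/(12-k).
E[T] = 12/12 + 12/11 + 12/10 + ... + 12/2 + 12/1 = 12·H_{12}.
H_{12} = 3.1032, so E[T] = 37.2385.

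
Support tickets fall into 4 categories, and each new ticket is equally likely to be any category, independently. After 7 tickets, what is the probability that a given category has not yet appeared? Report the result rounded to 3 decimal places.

Each ticket misses the fixed category with probability (4-1)/4 = 3/4, independently.
P(still missing after 7) = (3/4)^7 = 0.1335.

0.133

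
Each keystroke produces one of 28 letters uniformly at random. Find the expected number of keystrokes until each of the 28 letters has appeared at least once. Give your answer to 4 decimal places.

Split into phases: going from k distinct to k+1 distinct takes on average 28/(28-k) keystrokes.
E[T] = 28/28 + 28/27 + 28/26 + ... + 28/2 + 28/1 = 28·H_{28}.
H_{28} = 3.92717, so E[T] = 109.96079.

109.9608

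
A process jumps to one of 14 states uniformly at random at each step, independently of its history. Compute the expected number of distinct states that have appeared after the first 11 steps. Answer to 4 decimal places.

7.8042

For each state, P(seen in 11 steps) = 1 - (13/14)^11 = 0.55744.
By linearity of expectation, E[distinct seen] = 14·(1 - (13/14)^11) = 7.80421.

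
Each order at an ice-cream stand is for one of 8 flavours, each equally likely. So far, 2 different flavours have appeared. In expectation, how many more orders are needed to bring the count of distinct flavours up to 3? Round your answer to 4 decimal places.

1.3333

With k distinct flavours already seen, the next new one takes an expected 8/(8-k) orders.
Only the k = 2 term is needed: E = 8/6 = 1.33333.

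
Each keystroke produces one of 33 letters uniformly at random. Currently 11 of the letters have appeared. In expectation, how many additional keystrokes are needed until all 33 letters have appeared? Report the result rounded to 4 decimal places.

121.7968

With k distinct letters already seen, the next new one takes an expected 33/(33-k) keystrokes.
Sum over k = 11,...,32: E = 33/22 + 33/21 + 33/20 + ... + 33/2 + 33/1 = 121.79684.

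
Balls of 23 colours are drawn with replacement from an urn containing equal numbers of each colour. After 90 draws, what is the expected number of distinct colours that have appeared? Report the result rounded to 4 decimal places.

22.5790

For each colour, P(seen in 90 draws) = 1 - (22/23)^90 = 0.98170.
By linearity of expectation, E[distinct seen] = 23·(1 - (22/23)^90) = 22.57902.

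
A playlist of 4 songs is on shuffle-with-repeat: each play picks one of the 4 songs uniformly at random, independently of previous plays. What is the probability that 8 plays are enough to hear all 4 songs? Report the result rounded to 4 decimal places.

0.6229

By inclusion–exclusion over which songs are missing,
P(all seen) = Σ_{j=0}^{4} (-1)^j C(4,j)((4-j)/4)^8
= 1.00000 - 0.40045 + 0.02344 - 0.00006 + 0.00000
= 0.62292.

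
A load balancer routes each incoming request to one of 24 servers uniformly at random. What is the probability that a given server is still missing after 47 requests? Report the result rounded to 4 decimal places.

0.1353

Each request misses the fixed server with probability (24-1)/24 = 23/24, independently.
P(still missing after 47) = (23/24)^47 = 0.13529.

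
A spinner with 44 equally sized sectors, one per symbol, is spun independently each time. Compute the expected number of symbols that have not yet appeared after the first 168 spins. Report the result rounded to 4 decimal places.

0.9249

For each symbol, P(unseen after 168) = (43/44)^168 = 0.02102.
By linearity of expectation, E[unseen] = 44·(43/44)^168 = 0.92492.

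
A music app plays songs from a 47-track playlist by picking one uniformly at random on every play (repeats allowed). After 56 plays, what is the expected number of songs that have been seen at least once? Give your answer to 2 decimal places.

32.91

For each song, P(seen in 56 plays) = 1 - (46/47)^56 = 0.700.
By linearity of expectation, E[distinct seen] = 47·(1 - (46/47)^56) = 32.905.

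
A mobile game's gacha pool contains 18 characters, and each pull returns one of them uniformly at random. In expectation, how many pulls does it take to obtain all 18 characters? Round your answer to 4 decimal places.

After k distinct characters have appeared, the next pull gives a new one with probability (18-k)/18, so the expected wait for the (k+1)-th is 18/(18-k).
E[T] = 18/18 + 18/17 + 18/16 + ... + 18/2 + 18/1 = 18·H_{18}.
H_{18} = 3.49511, so E[T] = 62.91195.

62.9119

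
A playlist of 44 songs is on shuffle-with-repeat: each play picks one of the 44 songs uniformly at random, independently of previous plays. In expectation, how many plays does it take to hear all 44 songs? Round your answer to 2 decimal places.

After k distinct songs have appeared, the next play gives a new one with probability (44-k)/44, so the expected wait for the (k+1)-th is 44/(44-k).
E[T] = 44/44 + 44/43 + 44/42 + ... + 44/2 + 44/1 = 44·H_{44}.
H_{44} = 4.373, so E[T] = 192.400.

192.40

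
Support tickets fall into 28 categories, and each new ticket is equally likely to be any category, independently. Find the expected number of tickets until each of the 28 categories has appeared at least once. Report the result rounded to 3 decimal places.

Split into phases: going from k distinct to k+1 distinct takes on average 28/(28-k) tickets.
E[T] = 28/28 + 28/27 + 28/26 + ... + 28/2 + 28/1 = 28·H_{28}.
H_{28} = 3.9272, so E[T] = 109.9608.

109.961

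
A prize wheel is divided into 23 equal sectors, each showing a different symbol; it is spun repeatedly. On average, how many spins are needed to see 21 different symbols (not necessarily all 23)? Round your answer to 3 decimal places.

51.389

Going from k to k+1 distinct takes a geometric number of spins with mean 23/(23-k).
Sum over k = 0,...,20: E = 23/23 + 23/22 + 23/21 + ... + 23/4 + 23/3 = 51.3887.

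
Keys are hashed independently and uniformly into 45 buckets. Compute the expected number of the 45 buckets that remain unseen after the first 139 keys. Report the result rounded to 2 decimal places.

For each bucket, P(unseen after 139) = (44/45)^139 = 0.044.
By linearity of expectation, E[unseen] = 45·(44/45)^139 = 1.980.

1.98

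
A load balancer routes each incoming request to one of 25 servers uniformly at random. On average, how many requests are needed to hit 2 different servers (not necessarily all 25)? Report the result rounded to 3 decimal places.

Going from k to k+1 distinct takes a geometric number of requests with mean 25/(25-k).
Sum over k = 0,...,1: E = 25/25 + 25/24 = 2.0417.

2.042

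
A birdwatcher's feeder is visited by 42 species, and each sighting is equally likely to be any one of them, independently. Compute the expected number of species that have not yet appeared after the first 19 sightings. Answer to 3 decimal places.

26.571

For each species, P(unseen after 19) = (41/42)^19 = 0.6326.
By linearity of expectation, E[unseen] = 42·(41/42)^19 = 26.5709.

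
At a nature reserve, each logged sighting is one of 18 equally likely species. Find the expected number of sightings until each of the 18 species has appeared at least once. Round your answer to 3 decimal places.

62.912

Split into phases: going from k distinct to k+1 distinct takes on average 18/(18-k) sightings.
E[T] = 18/18 + 18/17 + 18/16 + ... + 18/2 + 18/1 = 18·H_{18}.
H_{18} = 3.4951, so E[T] = 62.9119.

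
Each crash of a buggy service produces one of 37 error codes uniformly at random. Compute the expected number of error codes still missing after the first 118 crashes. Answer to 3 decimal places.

1.459

For each error code, P(unseen after 118) = (36/37)^118 = 0.0394.
By linearity of expectation, E[unseen] = 37·(36/37)^118 = 1.4591.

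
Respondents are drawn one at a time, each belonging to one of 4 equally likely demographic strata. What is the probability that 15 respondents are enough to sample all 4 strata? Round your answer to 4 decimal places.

By inclusion–exclusion over which strata are missing,
P(all seen) = Σ_{j=0}^{4} (-1)^j C(4,j)((4-j)/4)^15
= 1.00000 - 0.05345 + 0.00018 - 0.00000 + 0.00000
= 0.94673.

0.9467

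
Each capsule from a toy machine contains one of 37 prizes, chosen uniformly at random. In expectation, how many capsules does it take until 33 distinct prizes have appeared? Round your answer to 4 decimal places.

78.3754

With k distinct prizes already seen, the next new one arrives after an expected 37/(37-k) capsules.
Sum over k = 0,...,32: E = 37/37 + 37/36 + 37/35 + ... + 37/6 + 37/5 = 78.37536.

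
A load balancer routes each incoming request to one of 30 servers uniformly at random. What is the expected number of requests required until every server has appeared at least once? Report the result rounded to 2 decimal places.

119.85

The wait to go from k to k+1 distinct servers is geometric with mean 30/(30-k).
E[T] = 30/30 + 30/29 + 30/28 + ... + 30/2 + 30/1 = 30·H_{30}.
H_{30} = 3.995, so E[T] = 119.850.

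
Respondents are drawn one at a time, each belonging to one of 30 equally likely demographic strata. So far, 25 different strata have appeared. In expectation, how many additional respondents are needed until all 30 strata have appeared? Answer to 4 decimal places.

68.5000

The wait to go from k to k+1 distinct strata is geometric with mean 30/(30-k).
Sum over k = 25,...,29: E = 30/5 + 30/4 + 30/3 + 30/2 + 30/1 = 68.50000.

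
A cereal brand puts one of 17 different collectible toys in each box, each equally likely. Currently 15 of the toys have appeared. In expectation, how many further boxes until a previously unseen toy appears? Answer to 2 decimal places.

The number of boxes until the next new toy is geometric with success probability 2/17, so its mean is 17/2.
E = 17/2 = 8.500.

8.50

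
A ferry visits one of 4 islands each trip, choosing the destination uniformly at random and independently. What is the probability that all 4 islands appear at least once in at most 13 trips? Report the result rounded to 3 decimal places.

0.906

Let A_i be the event that island i is missing after 13 trips. By inclusion–exclusion on the A_i,
P(all seen) = Σ_{j=0}^{4} (-1)^j C(4,j)((4-j)/4)^13
= 1.0000 - 0.0950 + 0.0007 - 0.0000 + 0.0000
= 0.9057.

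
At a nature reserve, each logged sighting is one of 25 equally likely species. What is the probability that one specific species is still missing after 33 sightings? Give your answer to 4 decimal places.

On each sighting the fixed species fails to appear with probability 24/25.
P(still missing after 33) = (24/25)^33 = 0.25999.

0.2600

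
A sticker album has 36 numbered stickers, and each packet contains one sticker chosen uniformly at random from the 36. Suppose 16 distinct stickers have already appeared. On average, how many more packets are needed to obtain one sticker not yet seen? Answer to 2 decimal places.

1.80

The number of packets until the next new sticker is geometric with success probability 20/36, so its mean is 36/20.
E = 36/20 = 1.800.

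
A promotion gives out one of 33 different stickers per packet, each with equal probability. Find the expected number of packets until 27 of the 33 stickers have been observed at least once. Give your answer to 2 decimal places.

54.08

With k distinct stickers already seen, the next new one arrives after an expected 33/(33-k) packets.
Sum over k = 0,...,26: E = 33/33 + 33/32 + 33/31 + ... + 33/8 + 33/7 = 54.080.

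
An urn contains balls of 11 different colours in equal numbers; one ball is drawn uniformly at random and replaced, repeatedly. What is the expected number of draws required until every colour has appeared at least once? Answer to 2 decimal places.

33.22

After k distinct colours have appeared, the next draw gives a new one with probability (11-k)/11, so the expected wait for the (k+1)-th is 11/(11-k).
E[T] = 11/11 + 11/10 + 11/9 + ... + 11/2 + 11/1 = 11·H_{11}.
H_{11} = 3.020, so E[T] = 33.219.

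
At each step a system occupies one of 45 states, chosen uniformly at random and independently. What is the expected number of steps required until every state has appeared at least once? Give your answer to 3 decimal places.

After k distinct states have appeared, the next step gives a new one with probability (45-k)/45, so the expected wait for the (k+1)-th is 45/(45-k).
E[T] = 45/45 + 45/44 + 45/43 + ... + 45/2 + 45/1 = 45·H_{45}.
H_{45} = 4.3949, so E[T] = 197.7727.

197.773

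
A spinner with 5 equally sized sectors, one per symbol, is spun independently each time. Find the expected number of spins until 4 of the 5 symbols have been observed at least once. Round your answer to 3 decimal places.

Going from k to k+1 distinct takes a geometric number of spins with mean 5/(5-k).
Sum over k = 0,...,3: E = 5/5 + 5/4 + 5/3 + 5/2 = 6.4167.

6.417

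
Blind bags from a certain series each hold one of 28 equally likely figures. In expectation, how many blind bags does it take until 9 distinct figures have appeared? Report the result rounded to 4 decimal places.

10.6241

With k distinct figures already seen, the next new one arrives after an expected 28/(28-k) blind bags.
Sum over k = 0,...,8: E = 28/28 + 28/27 + 28/26 + ... + 28/21 + 28/20 = 10.62408.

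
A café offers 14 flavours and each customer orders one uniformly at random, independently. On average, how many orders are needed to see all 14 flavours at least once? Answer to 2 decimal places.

Split into phases: going from k distinct to k+1 distinct takes on average 14/(14-k) orders.
E[T] = 14/14 + 14/13 + 14/12 + ... + 14/2 + 14/1 = 14·H_{14}.
H_{14} = 3.252, so E[T] = 45.522.

45.52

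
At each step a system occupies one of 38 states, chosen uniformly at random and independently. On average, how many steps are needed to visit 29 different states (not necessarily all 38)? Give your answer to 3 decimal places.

Going from k to k+1 distinct takes a geometric number of steps with mean 38/(38-k).
Sum over k = 0,...,28: E = 38/38 + 38/37 + 38/36 + ... + 38/11 + 38/10 = 53.1595.

53.159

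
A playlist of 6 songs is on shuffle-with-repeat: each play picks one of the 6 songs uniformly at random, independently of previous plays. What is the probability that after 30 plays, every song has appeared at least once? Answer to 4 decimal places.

By inclusion–exclusion over which songs are missing,
P(all seen) = Σ_{j=0}^{6} (-1)^j C(6,j)((6-j)/6)^30
= 1.00000 - 0.02528 + 0.00008 - 0.00000 + 0.00000 - 0.00000 + 0.00000
= 0.97480.

0.9748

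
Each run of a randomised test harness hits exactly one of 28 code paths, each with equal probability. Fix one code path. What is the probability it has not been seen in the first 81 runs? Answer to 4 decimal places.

On each run the fixed code path fails to appear with probability 27/28.
P(still missing after 81) = (27/28)^81 = 0.05256.

0.0526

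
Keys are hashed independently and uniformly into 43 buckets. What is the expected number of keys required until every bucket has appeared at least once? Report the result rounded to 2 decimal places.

187.05

Split into phases: going from k distinct to k+1 distinct takes on average 43/(43-k) keys.
E[T] = 43/43 + 43/42 + 43/41 + ... + 43/2 + 43/1 = 43·H_{43}.
H_{43} = 4.350, so E[T] = 187.050.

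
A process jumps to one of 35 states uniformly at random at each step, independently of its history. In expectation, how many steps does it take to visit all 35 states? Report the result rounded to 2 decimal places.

The wait to go from k to k+1 distinct states is geometric with mean 35/(35-k).
E[T] = 35/35 + 35/34 + 35/33 + ... + 35/2 + 35/1 = 35·H_{35}.
H_{35} = 4.147, so E[T] = 145.137.

145.14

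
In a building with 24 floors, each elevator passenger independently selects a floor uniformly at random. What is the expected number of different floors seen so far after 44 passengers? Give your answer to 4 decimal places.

20.3107

For each floor, P(seen in 44 passengers) = 1 - (23/24)^44 = 0.84628.
By linearity of expectation, E[distinct seen] = 24·(1 - (23/24)^44) = 20.31072.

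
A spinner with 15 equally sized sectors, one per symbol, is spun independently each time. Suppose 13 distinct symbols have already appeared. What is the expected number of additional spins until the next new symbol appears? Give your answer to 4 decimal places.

7.5000

Each spin yields a new symbol with probability (15-13)/15 = 2/15, so the wait is geometric with mean 15/2.
E = 15/2 = 7.50000.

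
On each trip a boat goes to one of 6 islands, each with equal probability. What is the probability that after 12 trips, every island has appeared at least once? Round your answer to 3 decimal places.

0.438

By inclusion–exclusion over which islands are missing,
P(all seen) = Σ_{j=0}^{6} (-1)^j C(6,j)((6-j)/6)^12
= 1.0000 - 0.6729 + 0.1156 - 0.0049 + 0.0000 - 0.0000 + 0.0000
= 0.4378.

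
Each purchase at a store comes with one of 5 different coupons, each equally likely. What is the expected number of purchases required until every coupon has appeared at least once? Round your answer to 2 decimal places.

Split into phases: going from k distinct to k+1 distinct takes on average 5/(5-k) purchases.
E[T] = 5/5 + 5/4 + 5/3 + 5/2 + 5/1 = 5·H_{5}.
H_{5} = 2.283, so E[T] = 11.417.

11.42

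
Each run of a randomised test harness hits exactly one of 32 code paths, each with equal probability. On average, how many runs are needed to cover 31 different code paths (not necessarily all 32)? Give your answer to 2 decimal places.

97.87

Going from k to k+1 distinct takes a geometric number of runs with mean 32/(32-k).
Sum over k = 0,...,30: E = 32/32 + 32/31 + 32/30 + ... + 32/3 + 32/2 = 97.872.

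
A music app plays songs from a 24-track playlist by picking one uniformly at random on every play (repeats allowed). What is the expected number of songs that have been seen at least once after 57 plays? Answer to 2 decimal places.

For each song, P(seen in 57 plays) = 1 - (23/24)^57 = 0.912.
By linearity of expectation, E[distinct seen] = 24·(1 - (23/24)^57) = 21.878.

21.88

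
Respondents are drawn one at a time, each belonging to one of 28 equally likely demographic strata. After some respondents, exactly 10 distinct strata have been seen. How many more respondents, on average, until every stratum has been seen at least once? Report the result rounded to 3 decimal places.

97.863

From k distinct to k+1 distinct takes on average 28/(28-k) respondents.
Sum over k = 10,...,27: E = 28/18 + 28/17 + 28/16 + ... + 28/2 + 28/1 = 97.8630.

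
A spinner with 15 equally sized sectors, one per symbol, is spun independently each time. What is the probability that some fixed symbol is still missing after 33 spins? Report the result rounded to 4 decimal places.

Each spin misses the fixed symbol with probability (15-1)/15 = 14/15, independently.
P(still missing after 33) = (14/15)^33 = 0.10262.

0.1026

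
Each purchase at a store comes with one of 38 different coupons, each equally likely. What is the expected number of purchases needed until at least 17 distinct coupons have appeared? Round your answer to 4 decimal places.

With k distinct coupons already seen, the next new one arrives after an expected 38/(38-k) purchases.
Sum over k = 0,...,16: E = 38/38 + 38/37 + 38/36 + ... + 38/23 + 38/22 = 22.13665.

22.1366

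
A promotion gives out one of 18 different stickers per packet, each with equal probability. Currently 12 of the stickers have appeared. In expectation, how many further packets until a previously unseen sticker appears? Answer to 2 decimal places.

3.00

The number of packets until the next new sticker is geometric with success probability 6/18, so its mean is 18/6.
E = 18/6 = 3.000.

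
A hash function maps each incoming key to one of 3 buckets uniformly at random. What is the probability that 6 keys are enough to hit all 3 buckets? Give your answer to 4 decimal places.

0.7407

By inclusion–exclusion over which buckets are missing,
P(all seen) = Σ_{j=0}^{3} (-1)^j C(3,j)((3-j)/3)^6
= 1.00000 - 0.26337 + 0.00412 - 0.00000
= 0.74074.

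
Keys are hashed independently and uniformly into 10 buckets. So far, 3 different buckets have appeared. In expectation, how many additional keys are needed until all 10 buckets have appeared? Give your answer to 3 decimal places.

25.929

From k distinct to k+1 distinct takes on average 10/(10-k) keys.
Sum over k = 3,...,9: E = 10/7 + 10/6 + 10/5 + ... + 10/2 + 10/1 = 25.9286.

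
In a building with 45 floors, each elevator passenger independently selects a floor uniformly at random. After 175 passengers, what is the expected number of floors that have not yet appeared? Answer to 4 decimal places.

For each floor, P(unseen after 175) = (44/45)^175 = 0.01959.
By linearity of expectation, E[unseen] = 45·(44/45)^175 = 0.88154.

0.8815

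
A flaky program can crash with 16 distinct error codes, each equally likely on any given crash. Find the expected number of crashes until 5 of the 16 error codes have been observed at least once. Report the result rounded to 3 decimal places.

5.774

With k distinct error codes already seen, the next new one arrives after an expected 16/(16-k) crashes.
Sum over k = 0,...,4: E = 16/16 + 16/15 + 16/14 + 16/13 + 16/12 = 5.7736.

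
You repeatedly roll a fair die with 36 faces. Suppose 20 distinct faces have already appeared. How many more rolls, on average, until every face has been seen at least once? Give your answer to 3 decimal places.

121.706

With k distinct faces already seen, the next new one takes an expected 36/(36-k) rolls.
Sum over k = 20,...,35: E = 36/16 + 36/15 + 36/14 + ... + 36/2 + 36/1 = 121.7062.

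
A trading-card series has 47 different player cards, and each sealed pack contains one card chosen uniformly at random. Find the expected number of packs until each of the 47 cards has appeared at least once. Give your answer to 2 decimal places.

After k distinct cards have appeared, the next pack gives a new one with probability (47-k)/47, so the expected wait for the (k+1)-th is 47/(47-k).
E[T] = 47/47 + 47/46 + 47/45 + ... + 47/2 + 47/1 = 47·H_{47}.
H_{47} = 4.438, so E[T] = 208.584.

208.58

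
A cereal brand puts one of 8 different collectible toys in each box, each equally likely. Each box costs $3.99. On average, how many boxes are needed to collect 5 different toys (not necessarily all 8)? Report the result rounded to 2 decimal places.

7.08

Going from k to k+1 distinct takes a geometric number of boxes with mean 8/(8-k).
Sum over k = 0,...,4: E = 8/8 + 8/7 + 8/6 + 8/5 + 8/4 = 7.076.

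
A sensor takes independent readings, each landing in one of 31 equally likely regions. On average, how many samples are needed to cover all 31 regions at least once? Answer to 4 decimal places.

After k distinct regions have appeared, the next sample gives a new one with probability (31-k)/31, so the expected wait for the (k+1)-th is 31/(31-k).
E[T] = 31/31 + 31/30 + 31/29 + ... + 31/2 + 31/1 = 31·H_{31}.
H_{31} = 4.02725, so E[T] = 124.84460.

124.8446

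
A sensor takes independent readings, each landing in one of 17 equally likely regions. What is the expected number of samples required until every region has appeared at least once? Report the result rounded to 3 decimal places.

58.472

After k distinct regions have appeared, the next sample gives a new one with probability (17-k)/17, so the expected wait for the (k+1)-th is 17/(17-k).
E[T] = 17/17 + 17/16 + 17/15 + ... + 17/2 + 17/1 = 17·H_{17}.
H_{17} = 3.4396, so E[T] = 58.4724.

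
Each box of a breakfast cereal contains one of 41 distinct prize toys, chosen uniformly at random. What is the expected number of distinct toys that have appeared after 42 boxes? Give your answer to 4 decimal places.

26.4661

For each toy, P(seen in 42 boxes) = 1 - (40/41)^42 = 0.64552.
By linearity of expectation, E[distinct seen] = 41·(1 - (40/41)^42) = 26.46612.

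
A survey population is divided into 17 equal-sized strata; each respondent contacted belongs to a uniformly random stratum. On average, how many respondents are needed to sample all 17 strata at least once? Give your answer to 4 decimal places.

The wait to go from k to k+1 distinct strata is geometric with mean 17/(17-k).
E[T] = 17/17 + 17/16 + 17/15 + ... + 17/2 + 17/1 = 17·H_{17}.
H_{17} = 3.43955, so E[T] = 58.47239.

58.4724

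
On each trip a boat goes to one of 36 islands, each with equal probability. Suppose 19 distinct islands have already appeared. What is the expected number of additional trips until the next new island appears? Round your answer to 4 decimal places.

Each trip yields a new island with probability (36-19)/36 = 17/36, so the wait is geometric with mean 36/17.
E = 36/17 = 2.11765.

2.1176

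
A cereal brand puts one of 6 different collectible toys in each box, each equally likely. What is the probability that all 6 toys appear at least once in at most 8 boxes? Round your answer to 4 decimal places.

0.1140

By inclusion–exclusion over which toys are missing,
P(all seen) = Σ_{j=0}^{6} (-1)^j C(6,j)((6-j)/6)^8
= 1.00000 - 1.39541 + 0.58528 - 0.07813 + 0.00229 - 0.00000 + 0.00000
= 0.11403.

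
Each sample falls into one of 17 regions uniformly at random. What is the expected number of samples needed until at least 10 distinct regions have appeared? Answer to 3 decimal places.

14.394

Going from k to k+1 distinct takes a geometric number of samples with mean 17/(17-k).
Sum over k = 0,...,9: E = 17/17 + 17/16 + 17/15 + ... + 17/9 + 17/8 = 14.3938.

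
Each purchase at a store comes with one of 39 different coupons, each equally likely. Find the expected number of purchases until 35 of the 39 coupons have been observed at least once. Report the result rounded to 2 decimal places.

With k distinct coupons already seen, the next new one arrives after an expected 39/(39-k) purchases.
Sum over k = 0,...,34: E = 39/39 + 39/38 + 39/37 + ... + 39/6 + 39/5 = 84.638.

84.64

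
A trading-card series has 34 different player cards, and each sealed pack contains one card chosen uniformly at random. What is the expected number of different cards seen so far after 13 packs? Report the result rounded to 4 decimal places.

10.9360

For each card, P(seen in 13 packs) = 1 - (33/34)^13 = 0.32165.
By linearity of expectation, E[distinct seen] = 34·(1 - (33/34)^13) = 10.93602.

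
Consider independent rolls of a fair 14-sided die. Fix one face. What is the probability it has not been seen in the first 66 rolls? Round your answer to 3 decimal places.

Each roll misses the fixed face with probability (14-1)/14 = 13/14, independently.
P(still missing after 66) = (13/14)^66 = 0.0075.

0.008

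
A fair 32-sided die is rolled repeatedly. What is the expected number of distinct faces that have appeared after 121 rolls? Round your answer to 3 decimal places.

For each face, P(seen in 121 rolls) = 1 - (31/32)^121 = 0.9785.
By linearity of expectation, E[distinct seen] = 32·(1 - (31/32)^121) = 31.3133.

31.313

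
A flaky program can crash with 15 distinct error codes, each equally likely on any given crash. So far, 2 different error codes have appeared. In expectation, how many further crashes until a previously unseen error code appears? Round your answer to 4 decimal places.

The number of crashes until the next new error code is geometric with success probability 13/15, so its mean is 15/13.
E = 15/13 = 1.15385.

1.1538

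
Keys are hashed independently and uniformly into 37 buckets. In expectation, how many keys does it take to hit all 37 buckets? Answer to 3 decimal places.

155.459

The wait to go from k to k+1 distinct buckets is geometric with mean 37/(37-k).
E[T] = 37/37 + 37/36 + 37/35 + ... + 37/2 + 37/1 = 37·H_{37}.
H_{37} = 4.2016, so E[T] = 155.4587.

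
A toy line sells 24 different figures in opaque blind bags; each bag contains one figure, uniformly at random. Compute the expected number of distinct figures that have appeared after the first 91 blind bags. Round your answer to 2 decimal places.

For each figure, P(seen in 91 blind bags) = 1 - (23/24)^91 = 0.979.
By linearity of expectation, E[distinct seen] = 24·(1 - (23/24)^91) = 23.501.

23.50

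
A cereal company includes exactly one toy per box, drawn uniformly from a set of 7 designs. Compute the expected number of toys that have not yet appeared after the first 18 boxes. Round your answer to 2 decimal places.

0.44

For each toy, P(unseen after 18) = (6/7)^18 = 0.062.
By linearity of expectation, E[unseen] = 7·(6/7)^18 = 0.437.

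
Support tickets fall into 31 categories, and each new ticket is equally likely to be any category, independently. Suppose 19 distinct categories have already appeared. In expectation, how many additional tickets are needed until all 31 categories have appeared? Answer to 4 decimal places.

96.1995

From k distinct to k+1 distinct takes on average 31/(31-k) tickets.
Sum over k = 19,...,30: E = 31/12 + 31/11 + 31/10 + ... + 31/2 + 31/1 = 96.19953.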